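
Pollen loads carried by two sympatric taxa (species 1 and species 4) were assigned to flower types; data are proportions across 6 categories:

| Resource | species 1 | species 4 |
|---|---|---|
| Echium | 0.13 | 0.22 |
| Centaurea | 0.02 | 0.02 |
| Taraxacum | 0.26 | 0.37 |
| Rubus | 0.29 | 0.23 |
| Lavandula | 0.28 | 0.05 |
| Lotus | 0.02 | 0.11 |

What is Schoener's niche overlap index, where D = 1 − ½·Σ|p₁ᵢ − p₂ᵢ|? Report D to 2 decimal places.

Σ|p₁ᵢ − p₂ᵢ| = 0.09 + 0.00 + 0.11 + 0.06 + 0.23 + 0.09 = 0.58
D = 1 − ½ × 0.58 = 1 − 0.290 = 0.7100

0.71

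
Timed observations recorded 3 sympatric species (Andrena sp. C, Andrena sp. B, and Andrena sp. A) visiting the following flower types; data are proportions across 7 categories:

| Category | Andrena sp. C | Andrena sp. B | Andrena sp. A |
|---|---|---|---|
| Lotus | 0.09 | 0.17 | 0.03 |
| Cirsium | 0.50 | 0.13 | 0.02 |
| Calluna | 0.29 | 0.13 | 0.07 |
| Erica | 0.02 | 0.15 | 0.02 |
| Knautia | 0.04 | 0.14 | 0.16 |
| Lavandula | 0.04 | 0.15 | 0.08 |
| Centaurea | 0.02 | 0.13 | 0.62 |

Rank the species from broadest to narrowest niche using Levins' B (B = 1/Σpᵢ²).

Andrena sp. B > Andrena sp. C > Andrena sp. A

Σp_Cᵢ² = 0.09² + 0.50² + 0.29² + 0.02² + 0.04² + 0.04² + 0.02² = 0.0081 + 0.2500 + 0.0841 + 0.0004 + 0.0016 + 0.0016 + 0.0004 = 0.3462
B_C = 1 / 0.3462 = 2.8885
Σp_Bᵢ² = 0.17² + 0.13² + 0.13² + 0.15² + 0.14² + 0.15² + 0.13² = 0.0289 + 0.0169 + 0.0169 + 0.0225 + 0.0196 + 0.0225 + 0.0169 = 0.1442
B_B = 1 / 0.1442 = 6.9348
Σp_Aᵢ² = 0.03² + 0.02² + 0.07² + 0.02² + 0.16² + 0.08² + 0.62² = 0.0009 + 0.0004 + 0.0049 + 0.0004 + 0.0256 + 0.0064 + 0.3844 = 0.4230
B_A = 1 / 0.4230 = 2.3641
Ranking by B (broadest → narrowest): Andrena sp. B (6.93) > Andrena sp. C (2.89) > Andrena sp. A (2.36)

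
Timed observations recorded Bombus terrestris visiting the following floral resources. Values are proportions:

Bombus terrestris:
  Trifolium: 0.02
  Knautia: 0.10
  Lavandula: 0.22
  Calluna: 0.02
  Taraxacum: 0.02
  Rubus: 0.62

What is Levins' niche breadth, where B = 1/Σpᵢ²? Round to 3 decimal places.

Σpᵢ² = 0.02² + 0.10² + 0.22² + 0.02² + 0.02² + 0.62² = 0.0004 + 0.0100 + 0.0484 + 0.0004 + 0.0004 + 0.3844 = 0.4440
B = 1 / 0.4440 = 2.25225

2.252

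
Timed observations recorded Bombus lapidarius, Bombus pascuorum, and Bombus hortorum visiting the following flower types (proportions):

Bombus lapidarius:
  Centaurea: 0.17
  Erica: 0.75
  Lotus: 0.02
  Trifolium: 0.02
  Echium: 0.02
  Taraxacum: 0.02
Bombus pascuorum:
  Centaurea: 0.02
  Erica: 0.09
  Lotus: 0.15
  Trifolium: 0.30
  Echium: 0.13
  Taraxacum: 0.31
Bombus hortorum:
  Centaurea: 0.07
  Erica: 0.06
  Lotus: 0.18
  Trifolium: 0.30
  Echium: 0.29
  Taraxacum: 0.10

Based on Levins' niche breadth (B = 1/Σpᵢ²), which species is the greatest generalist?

Σp_lapiᵢ² = 0.17² + 0.75² + 0.02² + 0.02² + 0.02² + 0.02² = 0.0289 + 0.5625 + 0.0004 + 0.0004 + 0.0004 + 0.0004 = 0.5930
B_lapi = 1 / 0.5930 = 1.6863
Σp_pascᵢ² = 0.02² + 0.09² + 0.15² + 0.30² + 0.13² + 0.31² = 0.0004 + 0.0081 + 0.0225 + 0.0900 + 0.0169 + 0.0961 = 0.2340
B_pasc = 1 / 0.2340 = 4.2735
Σp_hortᵢ² = 0.07² + 0.06² + 0.18² + 0.30² + 0.29² + 0.10² = 0.0049 + 0.0036 + 0.0324 + 0.0900 + 0.0841 + 0.0100 = 0.2250
B_hort = 1 / 0.2250 = 4.4444
Highest B → broadest niche (most generalist): Bombus hortorum (B = 4.44).

Bombus hortorum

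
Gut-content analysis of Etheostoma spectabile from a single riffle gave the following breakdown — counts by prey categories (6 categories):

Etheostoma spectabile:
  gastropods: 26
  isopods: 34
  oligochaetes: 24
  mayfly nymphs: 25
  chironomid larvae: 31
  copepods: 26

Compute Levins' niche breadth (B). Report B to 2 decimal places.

5.90

Proportions for Etheostoma spectabile (n=166): 26/166=0.1566, 34/166=0.2048, 24/166=0.1446, 25/166=0.1506, 31/166=0.1867, 26/166=0.1566
Σpᵢ² = 0.1566² + 0.2048² + 0.1446² + 0.1506² + 0.1867² + 0.1566² = 0.024524 + 0.041943 + 0.020909 + 0.022680 + 0.034857 + 0.024524 = 0.169437
B = 1 / 0.169437 = 5.9019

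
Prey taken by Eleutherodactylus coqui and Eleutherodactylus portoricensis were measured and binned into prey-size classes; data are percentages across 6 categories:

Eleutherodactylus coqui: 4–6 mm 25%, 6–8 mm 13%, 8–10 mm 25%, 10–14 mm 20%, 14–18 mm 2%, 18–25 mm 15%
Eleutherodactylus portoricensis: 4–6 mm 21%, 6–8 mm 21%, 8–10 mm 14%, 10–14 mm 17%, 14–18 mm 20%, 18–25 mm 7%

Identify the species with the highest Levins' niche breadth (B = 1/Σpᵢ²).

Convert percentages to proportions (divide by 100).
Σp_coquᵢ² = 0.25² + 0.13² + 0.25² + 0.20² + 0.02² + 0.15² = 0.0625 + 0.0169 + 0.0625 + 0.0400 + 0.0004 + 0.0225 = 0.2048
B_coqu = 1 / 0.2048 = 4.8828
Σp_portᵢ² = 0.21² + 0.21² + 0.14² + 0.17² + 0.20² + 0.07² = 0.0441 + 0.0441 + 0.0196 + 0.0289 + 0.0400 + 0.0049 = 0.1816
B_port = 1 / 0.1816 = 5.5066
Highest B → broadest niche (most generalist): Eleutherodactylus portoricensis (B = 5.51).

Eleutherodactylus portoricensis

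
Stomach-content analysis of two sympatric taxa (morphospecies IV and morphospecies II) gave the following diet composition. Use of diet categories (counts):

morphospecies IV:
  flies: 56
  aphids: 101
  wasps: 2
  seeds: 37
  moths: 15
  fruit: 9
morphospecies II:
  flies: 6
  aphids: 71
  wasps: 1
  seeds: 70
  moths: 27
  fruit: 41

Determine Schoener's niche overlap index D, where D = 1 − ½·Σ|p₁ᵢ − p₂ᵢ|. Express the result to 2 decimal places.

Proportions for morphospecies IV (n=220): 56/220=0.2545, 101/220=0.4591, 2/220=0.0091, 37/220=0.1682, 15/220=0.0682, 9/220=0.0409
Proportions for morphospecies II (n=216): 6/216=0.0278, 71/216=0.3287, 1/216=0.0046, 70/216=0.3241, 27/216=0.1250, 41/216=0.1898
Σ|p₁ᵢ − p₂ᵢ| = 0.2267 + 0.1304 + 0.0045 + 0.1559 + 0.0568 + 0.1489 = 0.7232
D = 1 − ½ × 0.7232 = 1 − 0.36160 = 0.63840

0.64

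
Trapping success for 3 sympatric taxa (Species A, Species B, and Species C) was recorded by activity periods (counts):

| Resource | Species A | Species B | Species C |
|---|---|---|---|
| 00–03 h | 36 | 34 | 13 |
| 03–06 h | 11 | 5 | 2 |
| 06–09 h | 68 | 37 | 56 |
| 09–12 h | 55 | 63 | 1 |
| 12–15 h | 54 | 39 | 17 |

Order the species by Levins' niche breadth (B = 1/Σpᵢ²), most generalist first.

Species A > Species B > Species C

Proportions for Species A (n=224): 36/224=0.1607, 11/224=0.0491, 68/224=0.3036, 55/224=0.2455, 54/224=0.2411
Proportions for Species B (n=178): 34/178=0.1910, 5/178=0.0281, 37/178=0.2079, 63/178=0.3539, 39/178=0.2191
Proportions for Species C (n=89): 13/89=0.1461, 2/89=0.0225, 56/89=0.6292, 1/89=0.0112, 17/89=0.1910
Σp_Aᵢ² = 0.1607² + 0.0491² + 0.3036² + 0.2455² + 0.2411² = 0.025824 + 0.002411 + 0.092173 + 0.060270 + 0.058129 = 0.238807
B_A = 1 / 0.238807 = 4.1875
Σp_Bᵢ² = 0.1910² + 0.0281² + 0.2079² + 0.3539² + 0.2191² = 0.036481 + 0.000790 + 0.043222 + 0.125245 + 0.048005 = 0.253743
B_B = 1 / 0.253743 = 3.9410
Σp_Cᵢ² = 0.1461² + 0.0225² + 0.6292² + 0.0112² + 0.1910² = 0.021345 + 0.000506 + 0.395893 + 0.000125 + 0.036481 = 0.454350
B_C = 1 / 0.454350 = 2.2009
Ranking by B (broadest → narrowest): Species A (4.19) > Species B (3.94) > Species C (2.20)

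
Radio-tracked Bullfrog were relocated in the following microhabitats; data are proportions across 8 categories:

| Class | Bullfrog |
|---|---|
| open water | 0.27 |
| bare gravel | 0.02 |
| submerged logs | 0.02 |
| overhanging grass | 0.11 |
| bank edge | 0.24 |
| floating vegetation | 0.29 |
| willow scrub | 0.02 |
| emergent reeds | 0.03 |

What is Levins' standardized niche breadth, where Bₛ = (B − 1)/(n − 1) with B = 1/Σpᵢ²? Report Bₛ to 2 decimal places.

Σpᵢ² = 0.27² + 0.02² + 0.02² + 0.11² + 0.24² + 0.29² + 0.02² + 0.03² = 0.0729 + 0.0004 + 0.0004 + 0.0121 + 0.0576 + 0.0841 + 0.0004 + 0.0009 = 0.2288
B = 1 / 0.2288 = 4.3706
Bₛ = (B − 1)/(n − 1) = (4.3706 − 1)/(8 − 1) = 3.3706/7 = 0.4815

0.48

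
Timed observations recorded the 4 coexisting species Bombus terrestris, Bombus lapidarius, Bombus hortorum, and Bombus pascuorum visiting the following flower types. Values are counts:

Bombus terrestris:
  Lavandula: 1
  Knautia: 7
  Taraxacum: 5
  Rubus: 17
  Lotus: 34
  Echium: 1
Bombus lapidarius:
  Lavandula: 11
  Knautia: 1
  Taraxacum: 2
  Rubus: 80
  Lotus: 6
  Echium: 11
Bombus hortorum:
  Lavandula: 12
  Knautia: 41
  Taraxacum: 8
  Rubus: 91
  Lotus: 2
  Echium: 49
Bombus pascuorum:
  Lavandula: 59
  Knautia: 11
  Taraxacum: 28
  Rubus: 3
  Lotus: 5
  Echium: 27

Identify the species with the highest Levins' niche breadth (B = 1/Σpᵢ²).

Bombus pascuorum

Proportions for Bombus terrestris (n=65): 1/65=0.0154, 7/65=0.1077, 5/65=0.0769, 17/65=0.2615, 34/65=0.5231, 1/65=0.0154
Proportions for Bombus lapidarius (n=111): 11/111=0.0991, 1/111=0.0090, 2/111=0.0180, 80/111=0.7207, 6/111=0.0541, 11/111=0.0991
Proportions for Bombus hortorum (n=203): 12/203=0.0591, 41/203=0.2020, 8/203=0.0394, 91/203=0.4483, 2/203=0.0099, 49/203=0.2414
Proportions for Bombus pascuorum (n=133): 59/133=0.4436, 11/133=0.0827, 28/133=0.2105, 3/133=0.0226, 5/133=0.0376, 27/133=0.2030
Σp_terrᵢ² = 0.0154² + 0.1077² + 0.0769² + 0.2615² + 0.5231² + 0.0154² = 0.000237 + 0.011599 + 0.005914 + 0.068382 + 0.273634 + 0.000237 = 0.360003
B_terr = 1 / 0.360003 = 2.7778
Σp_lapiᵢ² = 0.0991² + 0.0090² + 0.0180² + 0.7207² + 0.0541² + 0.0991² = 0.009821 + 0.000081 + 0.000324 + 0.519408 + 0.002927 + 0.009821 = 0.542382
B_lapi = 1 / 0.542382 = 1.8437
Σp_hortᵢ² = 0.0591² + 0.2020² + 0.0394² + 0.4483² + 0.0099² + 0.2414² = 0.003493 + 0.040804 + 0.001552 + 0.200973 + 0.000098 + 0.058274 = 0.305194
B_hort = 1 / 0.305194 = 3.2766
Σp_pascᵢ² = 0.4436² + 0.0827² + 0.2105² + 0.0226² + 0.0376² + 0.2030² = 0.196781 + 0.006839 + 0.044310 + 0.000511 + 0.001414 + 0.041209 = 0.291064
B_pasc = 1 / 0.291064 = 3.4357
Highest B → broadest niche (most generalist): Bombus pascuorum (B = 3.44).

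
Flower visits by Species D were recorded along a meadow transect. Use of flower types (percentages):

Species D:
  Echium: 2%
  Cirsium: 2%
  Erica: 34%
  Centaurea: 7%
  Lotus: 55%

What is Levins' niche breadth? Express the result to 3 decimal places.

Convert percentages to proportions (divide by 100).
Σpᵢ² = 0.02² + 0.02² + 0.34² + 0.07² + 0.55² = 0.0004 + 0.0004 + 0.1156 + 0.0049 + 0.3025 = 0.4238
B = 1 / 0.4238 = 2.35960

2.360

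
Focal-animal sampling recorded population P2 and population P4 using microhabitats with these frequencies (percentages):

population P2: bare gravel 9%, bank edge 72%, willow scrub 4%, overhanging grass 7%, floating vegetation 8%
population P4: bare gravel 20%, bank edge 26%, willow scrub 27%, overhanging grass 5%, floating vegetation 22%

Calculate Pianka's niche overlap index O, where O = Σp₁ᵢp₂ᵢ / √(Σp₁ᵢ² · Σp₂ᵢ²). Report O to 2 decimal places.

Convert percentages to proportions (divide by 100).
Σ p₁ᵢp₂ᵢ = 0.0180 + 0.1872 + 0.0108 + 0.0035 + 0.0176 = 0.2371
Σp_1ᵢ² = 0.09² + 0.72² + 0.04² + 0.07² + 0.08² = 0.0081 + 0.5184 + 0.0016 + 0.0049 + 0.0064 = 0.5394
Σp_2ᵢ² = 0.20² + 0.26² + 0.27² + 0.05² + 0.22² = 0.0400 + 0.0676 + 0.0729 + 0.0025 + 0.0484 = 0.2314
O = 0.2371 / √(0.5394 × 0.2314) = 0.2371 / 0.35329 = 0.6711

0.67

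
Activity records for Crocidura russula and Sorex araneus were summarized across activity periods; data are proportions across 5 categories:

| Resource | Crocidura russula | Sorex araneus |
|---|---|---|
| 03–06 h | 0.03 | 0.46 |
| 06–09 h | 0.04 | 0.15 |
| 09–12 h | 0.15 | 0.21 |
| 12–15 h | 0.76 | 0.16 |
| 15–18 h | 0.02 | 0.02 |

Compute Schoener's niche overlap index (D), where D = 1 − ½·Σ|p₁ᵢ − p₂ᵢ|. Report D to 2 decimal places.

0.40

Σ|p₁ᵢ − p₂ᵢ| = 0.43 + 0.11 + 0.06 + 0.60 + 0.00 = 1.20
D = 1 − ½ × 1.20 = 1 − 0.600 = 0.4000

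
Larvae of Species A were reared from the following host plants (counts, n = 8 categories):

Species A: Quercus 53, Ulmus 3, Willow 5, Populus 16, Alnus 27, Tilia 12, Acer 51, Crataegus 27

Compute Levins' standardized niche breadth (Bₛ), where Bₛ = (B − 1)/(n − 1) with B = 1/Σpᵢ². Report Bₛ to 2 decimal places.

0.59

Proportions for Species A (n=194): 53/194=0.2732, 3/194=0.0155, 5/194=0.0258, 16/194=0.0825, 27/194=0.1392, 12/194=0.0619, 51/194=0.2629, 27/194=0.1392
Σpᵢ² = 0.2732² + 0.0155² + 0.0258² + 0.0825² + 0.1392² + 0.0619² + 0.2629² + 0.1392² = 0.074638 + 0.000240 + 0.000666 + 0.006806 + 0.019377 + 0.003832 + 0.069116 + 0.019377 = 0.194052
B = 1 / 0.194052 = 5.1533
Bₛ = (B − 1)/(n − 1) = (5.1533 − 1)/(8 − 1) = 4.1533/7 = 0.5933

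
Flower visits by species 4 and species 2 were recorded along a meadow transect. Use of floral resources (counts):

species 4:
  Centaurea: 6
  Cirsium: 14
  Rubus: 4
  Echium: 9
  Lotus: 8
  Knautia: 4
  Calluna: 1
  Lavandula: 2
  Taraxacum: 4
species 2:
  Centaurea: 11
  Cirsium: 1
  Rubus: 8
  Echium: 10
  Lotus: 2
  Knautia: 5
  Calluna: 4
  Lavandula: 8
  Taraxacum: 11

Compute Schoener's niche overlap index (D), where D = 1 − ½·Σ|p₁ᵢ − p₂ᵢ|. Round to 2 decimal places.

0.62

Proportions for species 4 (n=52): 6/52=0.1154, 14/52=0.2692, 4/52=0.0769, 9/52=0.1731, 8/52=0.1538, 4/52=0.0769, 1/52=0.0192, 2/52=0.0385, 4/52=0.0769
Proportions for species 2 (n=60): 11/60=0.1833, 1/60=0.0167, 8/60=0.1333, 10/60=0.1667, 2/60=0.0333, 5/60=0.0833, 4/60=0.0667, 8/60=0.1333, 11/60=0.1833
Σ|p₁ᵢ − p₂ᵢ| = 0.0679 + 0.2525 + 0.0564 + 0.0064 + 0.1205 + 0.0064 + 0.0475 + 0.0948 + 0.1064 = 0.7588
D = 1 − ½ × 0.7588 = 1 − 0.37940 = 0.62060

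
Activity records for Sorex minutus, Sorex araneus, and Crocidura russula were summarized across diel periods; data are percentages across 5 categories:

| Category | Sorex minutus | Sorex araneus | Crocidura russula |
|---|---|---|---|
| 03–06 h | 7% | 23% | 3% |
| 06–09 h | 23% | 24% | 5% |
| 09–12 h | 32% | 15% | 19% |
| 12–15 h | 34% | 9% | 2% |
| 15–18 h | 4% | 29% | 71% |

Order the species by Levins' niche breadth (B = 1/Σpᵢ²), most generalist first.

Convert percentages to proportions (divide by 100).
Σp_minuᵢ² = 0.07² + 0.23² + 0.32² + 0.34² + 0.04² = 0.0049 + 0.0529 + 0.1024 + 0.1156 + 0.0016 = 0.2774
B_minu = 1 / 0.2774 = 3.6049
Σp_aranᵢ² = 0.23² + 0.24² + 0.15² + 0.09² + 0.29² = 0.0529 + 0.0576 + 0.0225 + 0.0081 + 0.0841 = 0.2252
B_aran = 1 / 0.2252 = 4.4405
Σp_russᵢ² = 0.03² + 0.05² + 0.19² + 0.02² + 0.71² = 0.0009 + 0.0025 + 0.0361 + 0.0004 + 0.5041 = 0.5440
B_russ = 1 / 0.5440 = 1.8382
Ranking by B (broadest → narrowest): Sorex araneus (4.44) > Sorex minutus (3.60) > Crocidura russula (1.84)

Sorex araneus > Sorex minutus > Crocidura russula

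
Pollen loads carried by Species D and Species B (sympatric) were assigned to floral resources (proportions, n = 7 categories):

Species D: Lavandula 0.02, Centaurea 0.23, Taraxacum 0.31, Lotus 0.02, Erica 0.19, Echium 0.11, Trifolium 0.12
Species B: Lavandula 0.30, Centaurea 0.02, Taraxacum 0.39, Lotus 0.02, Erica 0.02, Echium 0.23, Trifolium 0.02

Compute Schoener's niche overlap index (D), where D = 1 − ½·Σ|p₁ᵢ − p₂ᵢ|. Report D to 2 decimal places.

0.52

Σ|p₁ᵢ − p₂ᵢ| = 0.28 + 0.21 + 0.08 + 0.00 + 0.17 + 0.12 + 0.10 = 0.96
D = 1 − ½ × 0.96 = 1 − 0.480 = 0.5200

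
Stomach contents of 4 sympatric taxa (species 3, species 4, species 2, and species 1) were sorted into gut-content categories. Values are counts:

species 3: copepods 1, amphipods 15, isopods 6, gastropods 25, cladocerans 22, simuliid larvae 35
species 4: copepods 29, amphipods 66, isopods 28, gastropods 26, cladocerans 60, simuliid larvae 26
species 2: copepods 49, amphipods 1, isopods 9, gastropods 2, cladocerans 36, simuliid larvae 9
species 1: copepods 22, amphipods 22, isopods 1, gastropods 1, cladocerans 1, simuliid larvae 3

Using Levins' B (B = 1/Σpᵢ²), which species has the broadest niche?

species 4

Proportions for species 3 (n=104): 1/104=0.0096, 15/104=0.1442, 6/104=0.0577, 25/104=0.2404, 22/104=0.2115, 35/104=0.3365
Proportions for species 4 (n=235): 29/235=0.1234, 66/235=0.2809, 28/235=0.1191, 26/235=0.1106, 60/235=0.2553, 26/235=0.1106
Proportions for species 2 (n=106): 49/106=0.4623, 1/106=0.0094, 9/106=0.0849, 2/106=0.0189, 36/106=0.3396, 9/106=0.0849
Proportions for species 1 (n=50): 22/50=0.4400, 22/50=0.4400, 1/50=0.0200, 1/50=0.0200, 1/50=0.0200, 3/50=0.0600
Σp_3ᵢ² = 0.0096² + 0.1442² + 0.0577² + 0.2404² + 0.2115² + 0.3365² = 0.000092 + 0.020794 + 0.003329 + 0.057792 + 0.044732 + 0.113232 = 0.239971
B_3 = 1 / 0.239971 = 4.1672
Σp_4ᵢ² = 0.1234² + 0.2809² + 0.1191² + 0.1106² + 0.2553² + 0.1106² = 0.015228 + 0.078905 + 0.014185 + 0.012232 + 0.065178 + 0.012232 = 0.197960
B_4 = 1 / 0.197960 = 5.0515
Σp_2ᵢ² = 0.4623² + 0.0094² + 0.0849² + 0.0189² + 0.3396² + 0.0849² = 0.213721 + 0.000088 + 0.007208 + 0.000357 + 0.115328 + 0.007208 = 0.343910
B_2 = 1 / 0.343910 = 2.9077
Σp_1ᵢ² = 0.4400² + 0.4400² + 0.0200² + 0.0200² + 0.0200² + 0.0600² = 0.193600 + 0.193600 + 0.000400 + 0.000400 + 0.000400 + 0.003600 = 0.392000
B_1 = 1 / 0.392000 = 2.5510
Highest B → broadest niche (most generalist): species 4 (B = 5.05).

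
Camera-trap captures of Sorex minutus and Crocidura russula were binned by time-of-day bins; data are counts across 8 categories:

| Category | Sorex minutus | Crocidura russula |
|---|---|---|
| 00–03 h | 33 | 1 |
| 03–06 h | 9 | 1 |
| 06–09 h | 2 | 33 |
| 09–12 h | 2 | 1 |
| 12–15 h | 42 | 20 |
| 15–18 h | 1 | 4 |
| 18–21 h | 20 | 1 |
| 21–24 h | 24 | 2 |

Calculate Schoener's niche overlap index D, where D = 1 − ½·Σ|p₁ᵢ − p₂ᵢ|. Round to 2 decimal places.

0.43

Proportions for Sorex minutus (n=133): 33/133=0.2481, 9/133=0.0677, 2/133=0.0150, 2/133=0.0150, 42/133=0.3158, 1/133=0.0075, 20/133=0.1504, 24/133=0.1805
Proportions for Crocidura russula (n=63): 1/63=0.0159, 1/63=0.0159, 33/63=0.5238, 1/63=0.0159, 20/63=0.3175, 4/63=0.0635, 1/63=0.0159, 2/63=0.0317
Σ|p₁ᵢ − p₂ᵢ| = 0.2322 + 0.0518 + 0.5088 + 0.0009 + 0.0017 + 0.0560 + 0.1345 + 0.1488 = 1.1347
D = 1 − ½ × 1.1347 = 1 − 0.56735 = 0.43265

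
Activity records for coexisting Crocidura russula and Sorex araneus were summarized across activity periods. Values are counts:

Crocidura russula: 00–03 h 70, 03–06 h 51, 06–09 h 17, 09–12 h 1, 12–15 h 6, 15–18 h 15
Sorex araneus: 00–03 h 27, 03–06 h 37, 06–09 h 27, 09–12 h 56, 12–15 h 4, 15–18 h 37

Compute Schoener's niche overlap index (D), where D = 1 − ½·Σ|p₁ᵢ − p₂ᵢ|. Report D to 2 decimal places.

Proportions for Crocidura russula (n=160): 70/160=0.4375, 51/160=0.3188, 17/160=0.1063, 1/160=0.0063, 6/160=0.0375, 15/160=0.0938
Proportions for Sorex araneus (n=188): 27/188=0.1436, 37/188=0.1968, 27/188=0.1436, 56/188=0.2979, 4/188=0.0213, 37/188=0.1968
Σ|p₁ᵢ − p₂ᵢ| = 0.2939 + 0.1220 + 0.0373 + 0.2916 + 0.0162 + 0.1030 = 0.8640
D = 1 − ½ × 0.8640 = 1 − 0.43200 = 0.56800

0.57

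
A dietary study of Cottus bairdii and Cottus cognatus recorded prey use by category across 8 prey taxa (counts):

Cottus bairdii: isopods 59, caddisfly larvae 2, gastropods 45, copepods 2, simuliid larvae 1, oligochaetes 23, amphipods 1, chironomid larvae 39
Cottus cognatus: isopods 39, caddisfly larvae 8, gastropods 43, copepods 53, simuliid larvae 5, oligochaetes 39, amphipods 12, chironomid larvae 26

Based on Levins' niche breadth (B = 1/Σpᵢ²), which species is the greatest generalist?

Cottus cognatus

Proportions for Cottus bairdii (n=172): 59/172=0.3430, 2/172=0.0116, 45/172=0.2616, 2/172=0.0116, 1/172=0.0058, 23/172=0.1337, 1/172=0.0058, 39/172=0.2267
Proportions for Cottus cognatus (n=225): 39/225=0.1733, 8/225=0.0356, 43/225=0.1911, 53/225=0.2356, 5/225=0.0222, 39/225=0.1733, 12/225=0.0533, 26/225=0.1156
Σp_bairᵢ² = 0.3430² + 0.0116² + 0.2616² + 0.0116² + 0.0058² + 0.1337² + 0.0058² + 0.2267² = 0.117649 + 0.000135 + 0.068435 + 0.000135 + 0.000034 + 0.017876 + 0.000034 + 0.051393 = 0.255691
B_bair = 1 / 0.255691 = 3.9110
Σp_cognᵢ² = 0.1733² + 0.0356² + 0.1911² + 0.2356² + 0.0222² + 0.1733² + 0.0533² + 0.1156² = 0.030033 + 0.001267 + 0.036519 + 0.055507 + 0.000493 + 0.030033 + 0.002841 + 0.013363 = 0.170056
B_cogn = 1 / 0.170056 = 5.8804
Highest B → broadest niche (most generalist): Cottus cognatus (B = 5.88).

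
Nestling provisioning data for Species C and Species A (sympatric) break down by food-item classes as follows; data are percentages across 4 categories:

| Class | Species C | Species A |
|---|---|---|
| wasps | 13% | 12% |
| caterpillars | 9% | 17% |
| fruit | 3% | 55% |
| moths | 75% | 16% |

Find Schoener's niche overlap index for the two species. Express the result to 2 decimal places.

0.40

Convert percentages to proportions (divide by 100).
Σ|p₁ᵢ − p₂ᵢ| = 0.01 + 0.08 + 0.52 + 0.59 = 1.20
D = 1 − ½ × 1.20 = 1 − 0.600 = 0.4000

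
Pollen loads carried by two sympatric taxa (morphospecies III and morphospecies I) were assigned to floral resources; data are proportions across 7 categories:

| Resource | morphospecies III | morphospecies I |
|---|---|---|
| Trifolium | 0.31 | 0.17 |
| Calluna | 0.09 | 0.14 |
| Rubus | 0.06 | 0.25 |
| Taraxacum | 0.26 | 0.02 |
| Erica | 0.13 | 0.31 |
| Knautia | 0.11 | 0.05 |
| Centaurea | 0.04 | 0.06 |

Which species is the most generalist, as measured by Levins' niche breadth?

morphospecies III

Σp_IIIᵢ² = 0.31² + 0.09² + 0.06² + 0.26² + 0.13² + 0.11² + 0.04² = 0.0961 + 0.0081 + 0.0036 + 0.0676 + 0.0169 + 0.0121 + 0.0016 = 0.2060
B_III = 1 / 0.2060 = 4.8544
Σp_Iᵢ² = 0.17² + 0.14² + 0.25² + 0.02² + 0.31² + 0.05² + 0.06² = 0.0289 + 0.0196 + 0.0625 + 0.0004 + 0.0961 + 0.0025 + 0.0036 = 0.2136
B_I = 1 / 0.2136 = 4.6816
Highest B → broadest niche (most generalist): morphospecies III (B = 4.85).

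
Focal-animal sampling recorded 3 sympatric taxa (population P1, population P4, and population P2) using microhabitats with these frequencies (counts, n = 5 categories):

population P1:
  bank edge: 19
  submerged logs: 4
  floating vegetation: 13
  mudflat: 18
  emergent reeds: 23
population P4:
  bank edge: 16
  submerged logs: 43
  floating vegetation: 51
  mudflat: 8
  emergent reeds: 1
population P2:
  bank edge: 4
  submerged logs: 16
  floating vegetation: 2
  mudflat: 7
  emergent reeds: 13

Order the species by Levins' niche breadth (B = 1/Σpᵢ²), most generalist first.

population P1 > population P2 > population P4

Proportions for population P1 (n=77): 19/77=0.2468, 4/77=0.0519, 13/77=0.1688, 18/77=0.2338, 23/77=0.2987
Proportions for population P4 (n=119): 16/119=0.1345, 43/119=0.3613, 51/119=0.4286, 8/119=0.0672, 1/119=0.0084
Proportions for population P2 (n=42): 4/42=0.0952, 16/42=0.3810, 2/42=0.0476, 7/42=0.1667, 13/42=0.3095
Σp_P1ᵢ² = 0.2468² + 0.0519² + 0.1688² + 0.2338² + 0.2987² = 0.060910 + 0.002694 + 0.028493 + 0.054662 + 0.089222 = 0.235981
B_P1 = 1 / 0.235981 = 4.2376
Σp_P4ᵢ² = 0.1345² + 0.3613² + 0.4286² + 0.0672² + 0.0084² = 0.018090 + 0.130538 + 0.183698 + 0.004516 + 0.000071 = 0.336913
B_P4 = 1 / 0.336913 = 2.9681
Σp_P2ᵢ² = 0.0952² + 0.3810² + 0.0476² + 0.1667² + 0.3095² = 0.009063 + 0.145161 + 0.002266 + 0.027789 + 0.095790 = 0.280069
B_P2 = 1 / 0.280069 = 3.5705
Ranking by B (broadest → narrowest): population P1 (4.24) > population P2 (3.57) > population P4 (2.97)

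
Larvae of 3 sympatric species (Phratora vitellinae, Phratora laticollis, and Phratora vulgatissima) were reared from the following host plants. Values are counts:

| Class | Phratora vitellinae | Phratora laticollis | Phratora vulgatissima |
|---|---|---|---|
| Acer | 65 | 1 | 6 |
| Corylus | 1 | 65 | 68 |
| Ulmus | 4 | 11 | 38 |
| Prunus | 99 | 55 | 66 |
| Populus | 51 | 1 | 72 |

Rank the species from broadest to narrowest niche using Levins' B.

Phratora vulgatissima > Phratora vitellinae > Phratora laticollis

Proportions for Phratora vitellinae (n=220): 65/220=0.2955, 1/220=0.0045, 4/220=0.0182, 99/220=0.4500, 51/220=0.2318
Proportions for Phratora laticollis (n=133): 1/133=0.0075, 65/133=0.4887, 11/133=0.0827, 55/133=0.4135, 1/133=0.0075
Proportions for Phratora vulgatissima (n=250): 6/250=0.0240, 68/250=0.2720, 38/250=0.1520, 66/250=0.2640, 72/250=0.2880
Σp_viteᵢ² = 0.2955² + 0.0045² + 0.0182² + 0.4500² + 0.2318² = 0.087320 + 0.000020 + 0.000331 + 0.202500 + 0.053731 = 0.343902
B_vite = 1 / 0.343902 = 2.9078
Σp_latiᵢ² = 0.0075² + 0.4887² + 0.0827² + 0.4135² + 0.0075² = 0.000056 + 0.238828 + 0.006839 + 0.170982 + 0.000056 = 0.416761
B_lati = 1 / 0.416761 = 2.3995
Σp_vulgᵢ² = 0.0240² + 0.2720² + 0.1520² + 0.2640² + 0.2880² = 0.000576 + 0.073984 + 0.023104 + 0.069696 + 0.082944 = 0.250304
B_vulg = 1 / 0.250304 = 3.9951
Ranking by B (broadest → narrowest): Phratora vulgatissima (4.00) > Phratora vitellinae (2.91) > Phratora laticollis (2.40)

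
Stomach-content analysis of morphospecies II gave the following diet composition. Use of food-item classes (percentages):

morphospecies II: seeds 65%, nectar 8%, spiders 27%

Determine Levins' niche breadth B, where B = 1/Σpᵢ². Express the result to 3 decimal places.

Convert percentages to proportions (divide by 100).
Σpᵢ² = 0.65² + 0.08² + 0.27² = 0.4225 + 0.0064 + 0.0729 = 0.5018
B = 1 / 0.5018 = 1.99283

1.993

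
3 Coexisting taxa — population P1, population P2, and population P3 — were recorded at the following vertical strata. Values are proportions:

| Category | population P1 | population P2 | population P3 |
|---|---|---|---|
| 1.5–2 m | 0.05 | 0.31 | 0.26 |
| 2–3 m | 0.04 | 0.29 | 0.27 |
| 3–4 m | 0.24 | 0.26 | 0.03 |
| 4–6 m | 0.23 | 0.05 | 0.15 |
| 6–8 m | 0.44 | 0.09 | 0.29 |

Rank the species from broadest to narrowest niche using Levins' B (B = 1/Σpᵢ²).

population P3 > population P2 > population P1

Σp_P1ᵢ² = 0.05² + 0.04² + 0.24² + 0.23² + 0.44² = 0.0025 + 0.0016 + 0.0576 + 0.0529 + 0.1936 = 0.3082
B_P1 = 1 / 0.3082 = 3.2446
Σp_P2ᵢ² = 0.31² + 0.29² + 0.26² + 0.05² + 0.09² = 0.0961 + 0.0841 + 0.0676 + 0.0025 + 0.0081 = 0.2584
B_P2 = 1 / 0.2584 = 3.8700
Σp_P3ᵢ² = 0.26² + 0.27² + 0.03² + 0.15² + 0.29² = 0.0676 + 0.0729 + 0.0009 + 0.0225 + 0.0841 = 0.2480
B_P3 = 1 / 0.2480 = 4.0323
Ranking by B (broadest → narrowest): population P3 (4.03) > population P2 (3.87) > population P1 (3.24)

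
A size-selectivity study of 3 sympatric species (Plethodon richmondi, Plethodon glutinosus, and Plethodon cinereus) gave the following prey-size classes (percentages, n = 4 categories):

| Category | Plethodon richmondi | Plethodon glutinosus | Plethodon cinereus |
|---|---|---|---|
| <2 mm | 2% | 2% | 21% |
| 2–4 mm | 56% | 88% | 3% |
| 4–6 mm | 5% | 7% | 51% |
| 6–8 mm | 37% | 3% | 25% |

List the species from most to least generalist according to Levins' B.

Plethodon cinereus > Plethodon richmondi > Plethodon glutinosus

Convert percentages to proportions (divide by 100).
Σp_richᵢ² = 0.02² + 0.56² + 0.05² + 0.37² = 0.0004 + 0.3136 + 0.0025 + 0.1369 = 0.4534
B_rich = 1 / 0.4534 = 2.2056
Σp_glutᵢ² = 0.02² + 0.88² + 0.07² + 0.03² = 0.0004 + 0.7744 + 0.0049 + 0.0009 = 0.7806
B_glut = 1 / 0.7806 = 1.2811
Σp_cineᵢ² = 0.21² + 0.03² + 0.51² + 0.25² = 0.0441 + 0.0009 + 0.2601 + 0.0625 = 0.3676
B_cine = 1 / 0.3676 = 2.7203
Ranking by B (broadest → narrowest): Plethodon cinereus (2.72) > Plethodon richmondi (2.21) > Plethodon glutinosus (1.28)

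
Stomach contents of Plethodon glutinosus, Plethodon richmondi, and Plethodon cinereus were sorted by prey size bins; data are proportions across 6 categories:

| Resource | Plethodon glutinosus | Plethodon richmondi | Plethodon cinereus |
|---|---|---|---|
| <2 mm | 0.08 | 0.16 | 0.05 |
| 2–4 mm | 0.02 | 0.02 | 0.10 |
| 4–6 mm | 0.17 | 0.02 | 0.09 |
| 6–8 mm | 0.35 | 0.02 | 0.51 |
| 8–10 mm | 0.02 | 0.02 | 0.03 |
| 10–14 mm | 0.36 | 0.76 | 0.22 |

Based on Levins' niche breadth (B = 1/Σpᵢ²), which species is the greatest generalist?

Σp_glutᵢ² = 0.08² + 0.02² + 0.17² + 0.35² + 0.02² + 0.36² = 0.0064 + 0.0004 + 0.0289 + 0.1225 + 0.0004 + 0.1296 = 0.2882
B_glut = 1 / 0.2882 = 3.4698
Σp_richᵢ² = 0.16² + 0.02² + 0.02² + 0.02² + 0.02² + 0.76² = 0.0256 + 0.0004 + 0.0004 + 0.0004 + 0.0004 + 0.5776 = 0.6048
B_rich = 1 / 0.6048 = 1.6534
Σp_cineᵢ² = 0.05² + 0.10² + 0.09² + 0.51² + 0.03² + 0.22² = 0.0025 + 0.0100 + 0.0081 + 0.2601 + 0.0009 + 0.0484 = 0.3300
B_cine = 1 / 0.3300 = 3.0303
Highest B → broadest niche (most generalist): Plethodon glutinosus (B = 3.47).

Plethodon glutinosus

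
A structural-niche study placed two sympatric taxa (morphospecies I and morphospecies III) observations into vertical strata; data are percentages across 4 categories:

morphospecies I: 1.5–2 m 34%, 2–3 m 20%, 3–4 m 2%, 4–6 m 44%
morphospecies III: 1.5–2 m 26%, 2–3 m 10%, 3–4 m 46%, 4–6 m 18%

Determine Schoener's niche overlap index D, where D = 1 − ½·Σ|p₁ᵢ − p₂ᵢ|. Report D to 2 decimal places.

Convert percentages to proportions (divide by 100).
Σ|p₁ᵢ − p₂ᵢ| = 0.08 + 0.10 + 0.44 + 0.26 = 0.88
D = 1 − ½ × 0.88 = 1 − 0.440 = 0.5600

0.56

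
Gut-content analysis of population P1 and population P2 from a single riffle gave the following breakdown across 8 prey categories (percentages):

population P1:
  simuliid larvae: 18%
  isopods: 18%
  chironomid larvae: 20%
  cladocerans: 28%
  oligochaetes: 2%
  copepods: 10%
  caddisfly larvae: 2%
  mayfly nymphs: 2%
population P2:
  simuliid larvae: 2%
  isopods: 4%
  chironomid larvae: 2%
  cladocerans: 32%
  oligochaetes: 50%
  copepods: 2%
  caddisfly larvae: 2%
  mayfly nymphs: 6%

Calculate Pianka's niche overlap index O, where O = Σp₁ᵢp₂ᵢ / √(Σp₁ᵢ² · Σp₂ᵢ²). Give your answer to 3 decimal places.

Convert percentages to proportions (divide by 100).
Σ p₁ᵢp₂ᵢ = 0.0036 + 0.0072 + 0.0040 + 0.0896 + 0.0100 + 0.0020 + 0.0004 + 0.0012 = 0.1180
Σp_1ᵢ² = 0.18² + 0.18² + 0.20² + 0.28² + 0.02² + 0.10² + 0.02² + 0.02² = 0.0324 + 0.0324 + 0.0400 + 0.0784 + 0.0004 + 0.0100 + 0.0004 + 0.0004 = 0.1944
Σp_2ᵢ² = 0.02² + 0.04² + 0.02² + 0.32² + 0.50² + 0.02² + 0.02² + 0.06² = 0.0004 + 0.0016 + 0.0004 + 0.1024 + 0.2500 + 0.0004 + 0.0004 + 0.0036 = 0.3592
O = 0.1180 / √(0.1944 × 0.3592) = 0.1180 / 0.264251 = 0.44655

0.447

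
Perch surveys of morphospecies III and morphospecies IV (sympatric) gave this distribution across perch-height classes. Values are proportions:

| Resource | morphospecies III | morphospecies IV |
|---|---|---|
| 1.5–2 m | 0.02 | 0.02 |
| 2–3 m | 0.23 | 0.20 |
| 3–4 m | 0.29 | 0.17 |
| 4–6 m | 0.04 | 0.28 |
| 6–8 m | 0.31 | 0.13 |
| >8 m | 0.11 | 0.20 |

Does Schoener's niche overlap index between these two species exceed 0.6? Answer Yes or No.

Yes

Σ|p₁ᵢ − p₂ᵢ| = 0.00 + 0.03 + 0.12 + 0.24 + 0.18 + 0.09 = 0.66
D = 1 − ½ × 0.66 = 1 − 0.330 = 0.6700
D = 0.6700 > 0.6 → Yes.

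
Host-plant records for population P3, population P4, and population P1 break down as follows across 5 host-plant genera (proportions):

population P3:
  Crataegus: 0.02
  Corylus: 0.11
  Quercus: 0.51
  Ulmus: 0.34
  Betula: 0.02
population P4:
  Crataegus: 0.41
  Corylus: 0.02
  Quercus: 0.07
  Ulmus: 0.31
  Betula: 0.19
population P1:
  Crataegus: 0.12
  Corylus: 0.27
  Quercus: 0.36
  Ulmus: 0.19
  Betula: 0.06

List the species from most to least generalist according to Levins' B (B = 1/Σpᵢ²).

Σp_P3ᵢ² = 0.02² + 0.11² + 0.51² + 0.34² + 0.02² = 0.0004 + 0.0121 + 0.2601 + 0.1156 + 0.0004 = 0.3886
B_P3 = 1 / 0.3886 = 2.5733
Σp_P4ᵢ² = 0.41² + 0.02² + 0.07² + 0.31² + 0.19² = 0.1681 + 0.0004 + 0.0049 + 0.0961 + 0.0361 = 0.3056
B_P4 = 1 / 0.3056 = 3.2723
Σp_P1ᵢ² = 0.12² + 0.27² + 0.36² + 0.19² + 0.06² = 0.0144 + 0.0729 + 0.1296 + 0.0361 + 0.0036 = 0.2566
B_P1 = 1 / 0.2566 = 3.8971
Ranking by B (broadest → narrowest): population P1 (3.90) > population P4 (3.27) > population P3 (2.57)

population P1 > population P4 > population P3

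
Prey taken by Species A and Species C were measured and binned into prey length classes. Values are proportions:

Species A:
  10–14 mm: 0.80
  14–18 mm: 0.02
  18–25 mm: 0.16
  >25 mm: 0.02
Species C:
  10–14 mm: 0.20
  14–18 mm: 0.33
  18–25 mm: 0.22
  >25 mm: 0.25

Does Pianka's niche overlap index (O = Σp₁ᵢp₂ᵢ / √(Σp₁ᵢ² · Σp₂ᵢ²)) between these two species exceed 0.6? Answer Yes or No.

No

Σ p₁ᵢp₂ᵢ = 0.1600 + 0.0066 + 0.0352 + 0.0050 = 0.2068
Σp_1ᵢ² = 0.80² + 0.02² + 0.16² + 0.02² = 0.6400 + 0.0004 + 0.0256 + 0.0004 = 0.6664
Σp_2ᵢ² = 0.20² + 0.33² + 0.22² + 0.25² = 0.0400 + 0.1089 + 0.0484 + 0.0625 = 0.2598
O = 0.2068 / √(0.6664 × 0.2598) = 0.2068 / 0.41609 = 0.4970
O = 0.4970 < 0.6 → No.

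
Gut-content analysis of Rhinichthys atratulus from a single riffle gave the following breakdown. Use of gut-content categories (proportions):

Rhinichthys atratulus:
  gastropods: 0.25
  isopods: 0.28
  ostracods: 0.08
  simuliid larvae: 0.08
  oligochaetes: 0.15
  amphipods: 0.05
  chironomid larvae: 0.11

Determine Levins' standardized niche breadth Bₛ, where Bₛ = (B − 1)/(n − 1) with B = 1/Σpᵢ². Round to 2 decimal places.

Σpᵢ² = 0.25² + 0.28² + 0.08² + 0.08² + 0.15² + 0.05² + 0.11² = 0.0625 + 0.0784 + 0.0064 + 0.0064 + 0.0225 + 0.0025 + 0.0121 = 0.1908
B = 1 / 0.1908 = 5.2411
Bₛ = (B − 1)/(n − 1) = (5.2411 − 1)/(7 − 1) = 4.2411/6 = 0.7069

0.71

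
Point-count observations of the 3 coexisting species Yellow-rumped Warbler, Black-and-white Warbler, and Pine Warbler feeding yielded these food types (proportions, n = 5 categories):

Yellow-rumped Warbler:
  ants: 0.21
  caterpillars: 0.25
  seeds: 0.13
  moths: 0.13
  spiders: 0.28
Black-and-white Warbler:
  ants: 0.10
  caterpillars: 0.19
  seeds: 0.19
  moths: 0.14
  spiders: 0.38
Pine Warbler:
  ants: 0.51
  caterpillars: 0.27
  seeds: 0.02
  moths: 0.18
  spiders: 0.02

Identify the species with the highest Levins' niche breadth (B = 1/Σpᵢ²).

Σp_Yellᵢ² = 0.21² + 0.25² + 0.13² + 0.13² + 0.28² = 0.0441 + 0.0625 + 0.0169 + 0.0169 + 0.0784 = 0.2188
B_Yell = 1 / 0.2188 = 4.5704
Σp_Blacᵢ² = 0.10² + 0.19² + 0.19² + 0.14² + 0.38² = 0.0100 + 0.0361 + 0.0361 + 0.0196 + 0.1444 = 0.2462
B_Blac = 1 / 0.2462 = 4.0617
Σp_Pineᵢ² = 0.51² + 0.27² + 0.02² + 0.18² + 0.02² = 0.2601 + 0.0729 + 0.0004 + 0.0324 + 0.0004 = 0.3662
B_Pine = 1 / 0.3662 = 2.7307
Highest B → broadest niche (most generalist): Yellow-rumped Warbler (B = 4.57).

Yellow-rumped Warbler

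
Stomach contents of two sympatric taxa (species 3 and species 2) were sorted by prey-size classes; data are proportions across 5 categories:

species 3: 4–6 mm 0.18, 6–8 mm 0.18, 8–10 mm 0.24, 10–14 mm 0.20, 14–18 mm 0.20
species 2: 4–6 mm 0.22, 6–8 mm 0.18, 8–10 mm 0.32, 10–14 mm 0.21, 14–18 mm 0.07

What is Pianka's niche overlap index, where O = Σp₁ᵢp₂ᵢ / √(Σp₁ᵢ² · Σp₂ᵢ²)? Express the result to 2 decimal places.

0.94

Σ p₁ᵢp₂ᵢ = 0.0396 + 0.0324 + 0.0768 + 0.0420 + 0.0140 = 0.2048
Σp_1ᵢ² = 0.18² + 0.18² + 0.24² + 0.20² + 0.20² = 0.0324 + 0.0324 + 0.0576 + 0.0400 + 0.0400 = 0.2024
Σp_2ᵢ² = 0.22² + 0.18² + 0.32² + 0.21² + 0.07² = 0.0484 + 0.0324 + 0.1024 + 0.0441 + 0.0049 = 0.2322
O = 0.2048 / √(0.2024 × 0.2322) = 0.2048 / 0.21679 = 0.9447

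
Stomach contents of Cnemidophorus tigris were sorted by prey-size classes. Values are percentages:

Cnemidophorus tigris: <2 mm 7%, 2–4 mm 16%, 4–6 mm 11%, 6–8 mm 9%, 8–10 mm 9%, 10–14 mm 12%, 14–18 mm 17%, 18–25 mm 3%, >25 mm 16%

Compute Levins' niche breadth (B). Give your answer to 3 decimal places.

7.776

Convert percentages to proportions (divide by 100).
Σpᵢ² = 0.07² + 0.16² + 0.11² + 0.09² + 0.09² + 0.12² + 0.17² + 0.03² + 0.16² = 0.0049 + 0.0256 + 0.0121 + 0.0081 + 0.0081 + 0.0144 + 0.0289 + 0.0009 + 0.0256 = 0.1286
B = 1 / 0.1286 = 7.77605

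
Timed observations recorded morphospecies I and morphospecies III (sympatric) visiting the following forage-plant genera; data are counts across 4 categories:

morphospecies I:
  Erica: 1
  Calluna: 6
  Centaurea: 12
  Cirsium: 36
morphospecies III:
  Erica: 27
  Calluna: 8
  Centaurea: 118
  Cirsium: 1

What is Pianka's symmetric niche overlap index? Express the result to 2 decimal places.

0.33

Proportions for morphospecies I (n=55): 1/55=0.0182, 6/55=0.1091, 12/55=0.2182, 36/55=0.6545
Proportions for morphospecies III (n=154): 27/154=0.1753, 8/154=0.0519, 118/154=0.7662, 1/154=0.0065
Σ p₁ᵢp₂ᵢ = 0.003190 + 0.005662 + 0.167185 + 0.004254 = 0.180291
Σp_1ᵢ² = 0.0182² + 0.1091² + 0.2182² + 0.6545² = 0.000331 + 0.011903 + 0.047611 + 0.428370 = 0.488215
Σp_2ᵢ² = 0.1753² + 0.0519² + 0.7662² + 0.0065² = 0.030730 + 0.002694 + 0.587062 + 0.000042 = 0.620528
O = 0.180291 / √(0.488215 × 0.620528) = 0.180291 / 0.5504099 = 0.3276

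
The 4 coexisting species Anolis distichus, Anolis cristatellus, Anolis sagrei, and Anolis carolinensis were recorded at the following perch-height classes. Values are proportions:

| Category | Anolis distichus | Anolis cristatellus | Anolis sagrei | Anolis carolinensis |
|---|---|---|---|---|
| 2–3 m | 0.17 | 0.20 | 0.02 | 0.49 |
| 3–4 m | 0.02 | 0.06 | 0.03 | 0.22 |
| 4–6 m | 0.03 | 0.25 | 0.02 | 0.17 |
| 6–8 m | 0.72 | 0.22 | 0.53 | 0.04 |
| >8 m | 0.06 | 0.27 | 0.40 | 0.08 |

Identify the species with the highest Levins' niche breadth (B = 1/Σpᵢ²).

Anolis cristatellus

Σp_distᵢ² = 0.17² + 0.02² + 0.03² + 0.72² + 0.06² = 0.0289 + 0.0004 + 0.0009 + 0.5184 + 0.0036 = 0.5522
B_dist = 1 / 0.5522 = 1.8109
Σp_crisᵢ² = 0.20² + 0.06² + 0.25² + 0.22² + 0.27² = 0.0400 + 0.0036 + 0.0625 + 0.0484 + 0.0729 = 0.2274
B_cris = 1 / 0.2274 = 4.3975
Σp_sagrᵢ² = 0.02² + 0.03² + 0.02² + 0.53² + 0.40² = 0.0004 + 0.0009 + 0.0004 + 0.2809 + 0.1600 = 0.4426
B_sagr = 1 / 0.4426 = 2.2594
Σp_caroᵢ² = 0.49² + 0.22² + 0.17² + 0.04² + 0.08² = 0.2401 + 0.0484 + 0.0289 + 0.0016 + 0.0064 = 0.3254
B_caro = 1 / 0.3254 = 3.0731
Highest B → broadest niche (most generalist): Anolis cristatellus (B = 4.40).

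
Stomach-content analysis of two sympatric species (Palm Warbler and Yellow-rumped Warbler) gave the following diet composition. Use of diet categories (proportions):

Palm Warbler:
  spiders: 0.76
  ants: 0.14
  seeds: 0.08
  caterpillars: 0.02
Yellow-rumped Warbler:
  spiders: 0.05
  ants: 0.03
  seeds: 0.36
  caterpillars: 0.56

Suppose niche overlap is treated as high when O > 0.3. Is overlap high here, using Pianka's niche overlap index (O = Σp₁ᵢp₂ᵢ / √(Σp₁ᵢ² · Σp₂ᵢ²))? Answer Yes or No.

Σ p₁ᵢp₂ᵢ = 0.0380 + 0.0042 + 0.0288 + 0.0112 = 0.0822
Σp_1ᵢ² = 0.76² + 0.14² + 0.08² + 0.02² = 0.5776 + 0.0196 + 0.0064 + 0.0004 = 0.6040
Σp_2ᵢ² = 0.05² + 0.03² + 0.36² + 0.56² = 0.0025 + 0.0009 + 0.1296 + 0.3136 = 0.4466
O = 0.0822 / √(0.6040 × 0.4466) = 0.0822 / 0.51937 = 0.1583
O = 0.1583 < 0.3 → No.

No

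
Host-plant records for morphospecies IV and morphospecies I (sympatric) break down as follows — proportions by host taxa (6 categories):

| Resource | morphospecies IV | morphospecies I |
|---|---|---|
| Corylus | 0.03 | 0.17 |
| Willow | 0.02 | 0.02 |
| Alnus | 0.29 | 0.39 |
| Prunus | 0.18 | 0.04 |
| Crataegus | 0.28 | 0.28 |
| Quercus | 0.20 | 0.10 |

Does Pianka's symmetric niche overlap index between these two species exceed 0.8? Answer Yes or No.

Σ p₁ᵢp₂ᵢ = 0.0051 + 0.0004 + 0.1131 + 0.0072 + 0.0784 + 0.0200 = 0.2242
Σp_1ᵢ² = 0.03² + 0.02² + 0.29² + 0.18² + 0.28² + 0.20² = 0.0009 + 0.0004 + 0.0841 + 0.0324 + 0.0784 + 0.0400 = 0.2362
Σp_2ᵢ² = 0.17² + 0.02² + 0.39² + 0.04² + 0.28² + 0.10² = 0.0289 + 0.0004 + 0.1521 + 0.0016 + 0.0784 + 0.0100 = 0.2714
O = 0.2242 / √(0.2362 × 0.2714) = 0.2242 / 0.25319 = 0.8855
O = 0.8855 > 0.8 → Yes.

Yes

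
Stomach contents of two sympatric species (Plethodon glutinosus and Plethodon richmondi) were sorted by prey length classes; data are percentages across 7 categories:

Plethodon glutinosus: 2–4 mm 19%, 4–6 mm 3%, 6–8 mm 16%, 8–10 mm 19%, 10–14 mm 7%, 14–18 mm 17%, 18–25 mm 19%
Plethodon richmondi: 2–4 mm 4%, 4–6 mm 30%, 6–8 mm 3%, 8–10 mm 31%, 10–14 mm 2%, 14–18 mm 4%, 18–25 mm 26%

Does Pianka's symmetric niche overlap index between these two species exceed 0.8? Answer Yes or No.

Convert percentages to proportions (divide by 100).
Σ p₁ᵢp₂ᵢ = 0.0076 + 0.0090 + 0.0048 + 0.0589 + 0.0014 + 0.0068 + 0.0494 = 0.1379
Σp_1ᵢ² = 0.19² + 0.03² + 0.16² + 0.19² + 0.07² + 0.17² + 0.19² = 0.0361 + 0.0009 + 0.0256 + 0.0361 + 0.0049 + 0.0289 + 0.0361 = 0.1686
Σp_2ᵢ² = 0.04² + 0.30² + 0.03² + 0.31² + 0.02² + 0.04² + 0.26² = 0.0016 + 0.0900 + 0.0009 + 0.0961 + 0.0004 + 0.0016 + 0.0676 = 0.2582
O = 0.1379 / √(0.1686 × 0.2582) = 0.1379 / 0.20864 = 0.6609
O = 0.6609 < 0.8 → No.

No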